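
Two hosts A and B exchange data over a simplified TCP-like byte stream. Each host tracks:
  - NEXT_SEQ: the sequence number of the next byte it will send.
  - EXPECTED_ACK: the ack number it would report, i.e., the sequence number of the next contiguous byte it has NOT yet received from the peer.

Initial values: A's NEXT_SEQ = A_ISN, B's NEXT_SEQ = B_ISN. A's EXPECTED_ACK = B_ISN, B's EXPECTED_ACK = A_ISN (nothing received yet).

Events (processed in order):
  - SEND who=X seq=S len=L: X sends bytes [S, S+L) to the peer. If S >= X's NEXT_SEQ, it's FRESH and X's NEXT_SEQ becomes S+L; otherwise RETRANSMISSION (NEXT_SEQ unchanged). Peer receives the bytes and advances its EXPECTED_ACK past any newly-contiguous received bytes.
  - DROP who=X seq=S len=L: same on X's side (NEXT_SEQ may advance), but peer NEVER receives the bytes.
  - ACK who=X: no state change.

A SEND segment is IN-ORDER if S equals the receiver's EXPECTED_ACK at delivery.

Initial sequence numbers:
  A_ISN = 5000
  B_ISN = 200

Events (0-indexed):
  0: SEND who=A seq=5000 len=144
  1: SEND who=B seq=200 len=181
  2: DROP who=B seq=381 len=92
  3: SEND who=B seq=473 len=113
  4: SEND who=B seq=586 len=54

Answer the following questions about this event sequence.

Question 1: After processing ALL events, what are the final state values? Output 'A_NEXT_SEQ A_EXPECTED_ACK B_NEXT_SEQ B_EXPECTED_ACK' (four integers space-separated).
Answer: 5144 381 640 5144

Derivation:
After event 0: A_seq=5144 A_ack=200 B_seq=200 B_ack=5144
After event 1: A_seq=5144 A_ack=381 B_seq=381 B_ack=5144
After event 2: A_seq=5144 A_ack=381 B_seq=473 B_ack=5144
After event 3: A_seq=5144 A_ack=381 B_seq=586 B_ack=5144
After event 4: A_seq=5144 A_ack=381 B_seq=640 B_ack=5144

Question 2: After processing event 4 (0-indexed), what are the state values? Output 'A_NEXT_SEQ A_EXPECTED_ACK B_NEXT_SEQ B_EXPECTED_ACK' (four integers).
After event 0: A_seq=5144 A_ack=200 B_seq=200 B_ack=5144
After event 1: A_seq=5144 A_ack=381 B_seq=381 B_ack=5144
After event 2: A_seq=5144 A_ack=381 B_seq=473 B_ack=5144
After event 3: A_seq=5144 A_ack=381 B_seq=586 B_ack=5144
After event 4: A_seq=5144 A_ack=381 B_seq=640 B_ack=5144

5144 381 640 5144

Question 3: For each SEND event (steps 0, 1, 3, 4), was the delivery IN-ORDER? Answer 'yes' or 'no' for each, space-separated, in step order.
Step 0: SEND seq=5000 -> in-order
Step 1: SEND seq=200 -> in-order
Step 3: SEND seq=473 -> out-of-order
Step 4: SEND seq=586 -> out-of-order

Answer: yes yes no no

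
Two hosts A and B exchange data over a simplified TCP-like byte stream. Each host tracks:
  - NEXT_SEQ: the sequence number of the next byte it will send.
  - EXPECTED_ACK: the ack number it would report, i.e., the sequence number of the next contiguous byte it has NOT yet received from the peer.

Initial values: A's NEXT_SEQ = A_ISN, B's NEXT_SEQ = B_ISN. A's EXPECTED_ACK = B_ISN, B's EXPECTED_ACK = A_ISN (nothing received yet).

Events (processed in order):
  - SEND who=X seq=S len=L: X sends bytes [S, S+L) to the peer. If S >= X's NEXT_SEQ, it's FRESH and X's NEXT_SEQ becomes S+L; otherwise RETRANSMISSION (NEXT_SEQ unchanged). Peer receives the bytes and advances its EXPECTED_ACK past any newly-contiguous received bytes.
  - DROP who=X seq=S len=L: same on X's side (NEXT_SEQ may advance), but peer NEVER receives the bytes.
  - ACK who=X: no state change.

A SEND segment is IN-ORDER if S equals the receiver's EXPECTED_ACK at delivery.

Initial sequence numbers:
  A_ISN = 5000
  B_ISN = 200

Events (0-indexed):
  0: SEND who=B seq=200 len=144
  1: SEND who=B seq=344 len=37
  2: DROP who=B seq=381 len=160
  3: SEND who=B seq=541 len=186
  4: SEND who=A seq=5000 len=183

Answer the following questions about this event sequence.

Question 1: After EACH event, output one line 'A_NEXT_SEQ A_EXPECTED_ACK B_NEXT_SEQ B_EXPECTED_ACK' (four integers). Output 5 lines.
5000 344 344 5000
5000 381 381 5000
5000 381 541 5000
5000 381 727 5000
5183 381 727 5183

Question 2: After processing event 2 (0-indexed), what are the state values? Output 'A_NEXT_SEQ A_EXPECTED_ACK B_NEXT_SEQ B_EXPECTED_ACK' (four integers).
After event 0: A_seq=5000 A_ack=344 B_seq=344 B_ack=5000
After event 1: A_seq=5000 A_ack=381 B_seq=381 B_ack=5000
After event 2: A_seq=5000 A_ack=381 B_seq=541 B_ack=5000

5000 381 541 5000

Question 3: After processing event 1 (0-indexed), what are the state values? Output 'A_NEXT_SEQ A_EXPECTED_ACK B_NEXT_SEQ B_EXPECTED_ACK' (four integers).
After event 0: A_seq=5000 A_ack=344 B_seq=344 B_ack=5000
After event 1: A_seq=5000 A_ack=381 B_seq=381 B_ack=5000

5000 381 381 5000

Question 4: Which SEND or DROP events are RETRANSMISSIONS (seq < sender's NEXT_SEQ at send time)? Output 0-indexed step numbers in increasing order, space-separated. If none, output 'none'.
Answer: none

Derivation:
Step 0: SEND seq=200 -> fresh
Step 1: SEND seq=344 -> fresh
Step 2: DROP seq=381 -> fresh
Step 3: SEND seq=541 -> fresh
Step 4: SEND seq=5000 -> fresh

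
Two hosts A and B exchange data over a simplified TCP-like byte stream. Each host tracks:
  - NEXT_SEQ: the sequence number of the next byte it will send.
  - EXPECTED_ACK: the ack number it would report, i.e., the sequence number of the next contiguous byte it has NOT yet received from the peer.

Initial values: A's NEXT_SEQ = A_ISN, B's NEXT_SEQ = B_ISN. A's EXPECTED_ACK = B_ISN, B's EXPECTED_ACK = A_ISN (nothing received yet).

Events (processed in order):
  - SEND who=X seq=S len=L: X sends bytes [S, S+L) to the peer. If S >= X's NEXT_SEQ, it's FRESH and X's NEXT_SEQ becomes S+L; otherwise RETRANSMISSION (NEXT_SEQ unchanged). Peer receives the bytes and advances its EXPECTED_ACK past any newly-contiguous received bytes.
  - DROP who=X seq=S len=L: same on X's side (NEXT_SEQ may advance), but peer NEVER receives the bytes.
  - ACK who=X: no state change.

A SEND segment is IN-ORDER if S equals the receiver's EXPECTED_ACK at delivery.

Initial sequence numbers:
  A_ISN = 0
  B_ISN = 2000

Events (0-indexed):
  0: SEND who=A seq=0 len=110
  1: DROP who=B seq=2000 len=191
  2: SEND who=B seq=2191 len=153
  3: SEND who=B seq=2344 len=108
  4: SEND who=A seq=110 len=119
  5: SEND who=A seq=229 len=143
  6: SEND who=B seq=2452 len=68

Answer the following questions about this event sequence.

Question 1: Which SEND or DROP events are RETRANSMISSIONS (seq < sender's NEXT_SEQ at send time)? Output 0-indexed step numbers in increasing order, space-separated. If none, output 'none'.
Step 0: SEND seq=0 -> fresh
Step 1: DROP seq=2000 -> fresh
Step 2: SEND seq=2191 -> fresh
Step 3: SEND seq=2344 -> fresh
Step 4: SEND seq=110 -> fresh
Step 5: SEND seq=229 -> fresh
Step 6: SEND seq=2452 -> fresh

Answer: none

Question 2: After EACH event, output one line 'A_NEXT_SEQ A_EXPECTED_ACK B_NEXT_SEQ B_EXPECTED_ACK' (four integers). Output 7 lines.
110 2000 2000 110
110 2000 2191 110
110 2000 2344 110
110 2000 2452 110
229 2000 2452 229
372 2000 2452 372
372 2000 2520 372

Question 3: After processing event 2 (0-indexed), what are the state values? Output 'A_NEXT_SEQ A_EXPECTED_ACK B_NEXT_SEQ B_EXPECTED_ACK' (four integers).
After event 0: A_seq=110 A_ack=2000 B_seq=2000 B_ack=110
After event 1: A_seq=110 A_ack=2000 B_seq=2191 B_ack=110
After event 2: A_seq=110 A_ack=2000 B_seq=2344 B_ack=110

110 2000 2344 110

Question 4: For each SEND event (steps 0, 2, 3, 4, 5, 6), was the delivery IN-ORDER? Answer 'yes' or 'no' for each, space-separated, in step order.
Answer: yes no no yes yes no

Derivation:
Step 0: SEND seq=0 -> in-order
Step 2: SEND seq=2191 -> out-of-order
Step 3: SEND seq=2344 -> out-of-order
Step 4: SEND seq=110 -> in-order
Step 5: SEND seq=229 -> in-order
Step 6: SEND seq=2452 -> out-of-order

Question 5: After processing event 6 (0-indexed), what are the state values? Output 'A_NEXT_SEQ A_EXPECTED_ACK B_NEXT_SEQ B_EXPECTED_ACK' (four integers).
After event 0: A_seq=110 A_ack=2000 B_seq=2000 B_ack=110
After event 1: A_seq=110 A_ack=2000 B_seq=2191 B_ack=110
After event 2: A_seq=110 A_ack=2000 B_seq=2344 B_ack=110
After event 3: A_seq=110 A_ack=2000 B_seq=2452 B_ack=110
After event 4: A_seq=229 A_ack=2000 B_seq=2452 B_ack=229
After event 5: A_seq=372 A_ack=2000 B_seq=2452 B_ack=372
After event 6: A_seq=372 A_ack=2000 B_seq=2520 B_ack=372

372 2000 2520 372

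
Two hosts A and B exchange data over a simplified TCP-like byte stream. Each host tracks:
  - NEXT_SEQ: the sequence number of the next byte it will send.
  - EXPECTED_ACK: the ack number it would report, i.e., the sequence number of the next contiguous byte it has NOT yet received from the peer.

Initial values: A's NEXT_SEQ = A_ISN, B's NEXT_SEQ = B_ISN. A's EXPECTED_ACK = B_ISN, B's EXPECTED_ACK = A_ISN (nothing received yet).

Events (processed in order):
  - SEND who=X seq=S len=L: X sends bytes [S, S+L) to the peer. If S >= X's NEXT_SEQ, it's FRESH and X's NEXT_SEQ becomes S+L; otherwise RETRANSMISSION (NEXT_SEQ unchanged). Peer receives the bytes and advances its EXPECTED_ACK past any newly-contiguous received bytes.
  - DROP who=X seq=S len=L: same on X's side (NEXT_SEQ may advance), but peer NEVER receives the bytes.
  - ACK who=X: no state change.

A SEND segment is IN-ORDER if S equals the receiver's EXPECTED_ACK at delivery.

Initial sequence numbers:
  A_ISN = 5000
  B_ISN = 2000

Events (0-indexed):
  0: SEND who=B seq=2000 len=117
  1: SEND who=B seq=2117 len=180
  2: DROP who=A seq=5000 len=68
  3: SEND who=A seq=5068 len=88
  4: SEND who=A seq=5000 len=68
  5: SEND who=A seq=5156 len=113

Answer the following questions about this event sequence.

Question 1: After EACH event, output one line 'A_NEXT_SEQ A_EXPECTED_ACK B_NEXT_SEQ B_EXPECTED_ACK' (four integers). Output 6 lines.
5000 2117 2117 5000
5000 2297 2297 5000
5068 2297 2297 5000
5156 2297 2297 5000
5156 2297 2297 5156
5269 2297 2297 5269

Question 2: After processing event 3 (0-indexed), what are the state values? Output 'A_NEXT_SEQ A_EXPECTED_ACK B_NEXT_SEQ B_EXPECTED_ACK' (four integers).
After event 0: A_seq=5000 A_ack=2117 B_seq=2117 B_ack=5000
After event 1: A_seq=5000 A_ack=2297 B_seq=2297 B_ack=5000
After event 2: A_seq=5068 A_ack=2297 B_seq=2297 B_ack=5000
After event 3: A_seq=5156 A_ack=2297 B_seq=2297 B_ack=5000

5156 2297 2297 5000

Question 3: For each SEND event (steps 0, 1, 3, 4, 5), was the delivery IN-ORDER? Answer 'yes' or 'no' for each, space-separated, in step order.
Answer: yes yes no yes yes

Derivation:
Step 0: SEND seq=2000 -> in-order
Step 1: SEND seq=2117 -> in-order
Step 3: SEND seq=5068 -> out-of-order
Step 4: SEND seq=5000 -> in-order
Step 5: SEND seq=5156 -> in-order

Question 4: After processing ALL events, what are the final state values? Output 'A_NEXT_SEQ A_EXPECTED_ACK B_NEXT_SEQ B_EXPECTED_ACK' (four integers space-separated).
After event 0: A_seq=5000 A_ack=2117 B_seq=2117 B_ack=5000
After event 1: A_seq=5000 A_ack=2297 B_seq=2297 B_ack=5000
After event 2: A_seq=5068 A_ack=2297 B_seq=2297 B_ack=5000
After event 3: A_seq=5156 A_ack=2297 B_seq=2297 B_ack=5000
After event 4: A_seq=5156 A_ack=2297 B_seq=2297 B_ack=5156
After event 5: A_seq=5269 A_ack=2297 B_seq=2297 B_ack=5269

Answer: 5269 2297 2297 5269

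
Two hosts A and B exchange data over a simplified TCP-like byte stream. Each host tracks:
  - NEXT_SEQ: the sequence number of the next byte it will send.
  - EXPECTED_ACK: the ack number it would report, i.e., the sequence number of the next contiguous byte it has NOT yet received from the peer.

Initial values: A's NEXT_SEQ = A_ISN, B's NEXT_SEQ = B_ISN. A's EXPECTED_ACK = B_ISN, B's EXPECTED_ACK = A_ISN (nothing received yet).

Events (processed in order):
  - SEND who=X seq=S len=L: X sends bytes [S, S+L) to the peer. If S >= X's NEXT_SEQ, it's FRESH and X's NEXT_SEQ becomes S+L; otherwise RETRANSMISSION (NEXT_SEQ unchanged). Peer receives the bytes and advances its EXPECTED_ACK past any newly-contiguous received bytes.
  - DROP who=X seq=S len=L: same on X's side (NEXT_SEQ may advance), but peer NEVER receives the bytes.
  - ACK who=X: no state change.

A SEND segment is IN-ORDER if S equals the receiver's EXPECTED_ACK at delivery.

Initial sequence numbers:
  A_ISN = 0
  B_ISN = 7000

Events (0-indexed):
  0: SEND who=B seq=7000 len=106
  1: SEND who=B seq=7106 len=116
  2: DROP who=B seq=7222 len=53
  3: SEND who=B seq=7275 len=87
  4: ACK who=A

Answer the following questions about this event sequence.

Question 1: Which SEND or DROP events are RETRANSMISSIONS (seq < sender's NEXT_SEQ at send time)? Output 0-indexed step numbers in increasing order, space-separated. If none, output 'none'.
Step 0: SEND seq=7000 -> fresh
Step 1: SEND seq=7106 -> fresh
Step 2: DROP seq=7222 -> fresh
Step 3: SEND seq=7275 -> fresh

Answer: none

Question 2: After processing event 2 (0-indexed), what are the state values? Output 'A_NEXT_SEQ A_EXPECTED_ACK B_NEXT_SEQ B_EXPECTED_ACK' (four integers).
After event 0: A_seq=0 A_ack=7106 B_seq=7106 B_ack=0
After event 1: A_seq=0 A_ack=7222 B_seq=7222 B_ack=0
After event 2: A_seq=0 A_ack=7222 B_seq=7275 B_ack=0

0 7222 7275 0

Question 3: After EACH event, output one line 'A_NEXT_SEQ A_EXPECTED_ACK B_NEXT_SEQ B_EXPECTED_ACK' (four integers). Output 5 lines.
0 7106 7106 0
0 7222 7222 0
0 7222 7275 0
0 7222 7362 0
0 7222 7362 0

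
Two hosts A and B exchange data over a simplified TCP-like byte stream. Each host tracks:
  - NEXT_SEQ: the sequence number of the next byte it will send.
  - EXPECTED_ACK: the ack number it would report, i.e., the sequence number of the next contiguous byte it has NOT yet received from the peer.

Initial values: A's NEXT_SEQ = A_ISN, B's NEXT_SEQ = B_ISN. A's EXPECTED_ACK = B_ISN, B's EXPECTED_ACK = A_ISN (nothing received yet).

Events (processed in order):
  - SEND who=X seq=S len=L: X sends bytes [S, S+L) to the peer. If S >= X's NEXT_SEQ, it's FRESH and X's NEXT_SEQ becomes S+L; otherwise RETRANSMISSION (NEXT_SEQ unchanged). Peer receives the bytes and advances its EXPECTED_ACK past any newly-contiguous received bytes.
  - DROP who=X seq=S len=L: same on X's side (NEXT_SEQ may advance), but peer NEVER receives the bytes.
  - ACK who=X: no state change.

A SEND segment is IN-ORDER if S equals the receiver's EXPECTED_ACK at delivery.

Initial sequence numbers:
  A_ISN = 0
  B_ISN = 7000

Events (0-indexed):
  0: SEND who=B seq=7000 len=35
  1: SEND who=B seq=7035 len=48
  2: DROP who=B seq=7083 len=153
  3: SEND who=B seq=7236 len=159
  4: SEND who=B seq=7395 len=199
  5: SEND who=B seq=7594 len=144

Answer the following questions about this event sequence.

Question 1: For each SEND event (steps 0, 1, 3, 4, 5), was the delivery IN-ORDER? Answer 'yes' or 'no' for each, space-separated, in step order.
Step 0: SEND seq=7000 -> in-order
Step 1: SEND seq=7035 -> in-order
Step 3: SEND seq=7236 -> out-of-order
Step 4: SEND seq=7395 -> out-of-order
Step 5: SEND seq=7594 -> out-of-order

Answer: yes yes no no no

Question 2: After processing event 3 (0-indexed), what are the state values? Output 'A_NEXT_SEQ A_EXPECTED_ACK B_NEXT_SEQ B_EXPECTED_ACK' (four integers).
After event 0: A_seq=0 A_ack=7035 B_seq=7035 B_ack=0
After event 1: A_seq=0 A_ack=7083 B_seq=7083 B_ack=0
After event 2: A_seq=0 A_ack=7083 B_seq=7236 B_ack=0
After event 3: A_seq=0 A_ack=7083 B_seq=7395 B_ack=0

0 7083 7395 0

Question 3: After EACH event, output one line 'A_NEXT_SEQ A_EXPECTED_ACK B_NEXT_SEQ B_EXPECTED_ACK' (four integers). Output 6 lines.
0 7035 7035 0
0 7083 7083 0
0 7083 7236 0
0 7083 7395 0
0 7083 7594 0
0 7083 7738 0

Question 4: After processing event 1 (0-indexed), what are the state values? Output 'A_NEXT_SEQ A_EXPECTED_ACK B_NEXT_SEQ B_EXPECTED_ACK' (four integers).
After event 0: A_seq=0 A_ack=7035 B_seq=7035 B_ack=0
After event 1: A_seq=0 A_ack=7083 B_seq=7083 B_ack=0

0 7083 7083 0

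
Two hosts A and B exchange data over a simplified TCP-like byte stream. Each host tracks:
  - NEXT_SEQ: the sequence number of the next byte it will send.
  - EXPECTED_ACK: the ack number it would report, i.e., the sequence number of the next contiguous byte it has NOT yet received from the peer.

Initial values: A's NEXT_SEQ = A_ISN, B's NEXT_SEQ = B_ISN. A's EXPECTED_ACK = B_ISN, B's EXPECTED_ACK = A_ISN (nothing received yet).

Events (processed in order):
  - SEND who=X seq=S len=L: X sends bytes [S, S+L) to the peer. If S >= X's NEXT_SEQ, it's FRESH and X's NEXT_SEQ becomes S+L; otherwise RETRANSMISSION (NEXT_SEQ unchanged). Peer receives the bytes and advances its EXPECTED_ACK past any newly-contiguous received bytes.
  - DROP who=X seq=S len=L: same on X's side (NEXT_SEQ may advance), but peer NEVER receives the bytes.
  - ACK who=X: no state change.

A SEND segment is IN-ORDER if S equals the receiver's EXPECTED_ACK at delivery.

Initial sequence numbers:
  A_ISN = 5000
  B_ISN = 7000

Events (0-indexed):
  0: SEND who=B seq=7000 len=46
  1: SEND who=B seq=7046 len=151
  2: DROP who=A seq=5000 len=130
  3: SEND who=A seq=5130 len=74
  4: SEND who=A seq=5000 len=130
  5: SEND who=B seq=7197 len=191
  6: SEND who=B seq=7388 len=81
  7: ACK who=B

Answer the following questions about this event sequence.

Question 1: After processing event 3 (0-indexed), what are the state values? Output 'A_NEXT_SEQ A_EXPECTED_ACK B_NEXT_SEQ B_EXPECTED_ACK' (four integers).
After event 0: A_seq=5000 A_ack=7046 B_seq=7046 B_ack=5000
After event 1: A_seq=5000 A_ack=7197 B_seq=7197 B_ack=5000
After event 2: A_seq=5130 A_ack=7197 B_seq=7197 B_ack=5000
After event 3: A_seq=5204 A_ack=7197 B_seq=7197 B_ack=5000

5204 7197 7197 5000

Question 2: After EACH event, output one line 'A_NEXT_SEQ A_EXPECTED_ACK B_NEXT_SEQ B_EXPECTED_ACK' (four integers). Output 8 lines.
5000 7046 7046 5000
5000 7197 7197 5000
5130 7197 7197 5000
5204 7197 7197 5000
5204 7197 7197 5204
5204 7388 7388 5204
5204 7469 7469 5204
5204 7469 7469 5204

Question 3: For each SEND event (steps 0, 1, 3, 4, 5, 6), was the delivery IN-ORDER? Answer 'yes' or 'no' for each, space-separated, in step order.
Answer: yes yes no yes yes yes

Derivation:
Step 0: SEND seq=7000 -> in-order
Step 1: SEND seq=7046 -> in-order
Step 3: SEND seq=5130 -> out-of-order
Step 4: SEND seq=5000 -> in-order
Step 5: SEND seq=7197 -> in-order
Step 6: SEND seq=7388 -> in-order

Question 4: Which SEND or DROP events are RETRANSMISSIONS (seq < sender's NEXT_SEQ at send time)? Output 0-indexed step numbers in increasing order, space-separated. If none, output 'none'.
Answer: 4

Derivation:
Step 0: SEND seq=7000 -> fresh
Step 1: SEND seq=7046 -> fresh
Step 2: DROP seq=5000 -> fresh
Step 3: SEND seq=5130 -> fresh
Step 4: SEND seq=5000 -> retransmit
Step 5: SEND seq=7197 -> fresh
Step 6: SEND seq=7388 -> fresh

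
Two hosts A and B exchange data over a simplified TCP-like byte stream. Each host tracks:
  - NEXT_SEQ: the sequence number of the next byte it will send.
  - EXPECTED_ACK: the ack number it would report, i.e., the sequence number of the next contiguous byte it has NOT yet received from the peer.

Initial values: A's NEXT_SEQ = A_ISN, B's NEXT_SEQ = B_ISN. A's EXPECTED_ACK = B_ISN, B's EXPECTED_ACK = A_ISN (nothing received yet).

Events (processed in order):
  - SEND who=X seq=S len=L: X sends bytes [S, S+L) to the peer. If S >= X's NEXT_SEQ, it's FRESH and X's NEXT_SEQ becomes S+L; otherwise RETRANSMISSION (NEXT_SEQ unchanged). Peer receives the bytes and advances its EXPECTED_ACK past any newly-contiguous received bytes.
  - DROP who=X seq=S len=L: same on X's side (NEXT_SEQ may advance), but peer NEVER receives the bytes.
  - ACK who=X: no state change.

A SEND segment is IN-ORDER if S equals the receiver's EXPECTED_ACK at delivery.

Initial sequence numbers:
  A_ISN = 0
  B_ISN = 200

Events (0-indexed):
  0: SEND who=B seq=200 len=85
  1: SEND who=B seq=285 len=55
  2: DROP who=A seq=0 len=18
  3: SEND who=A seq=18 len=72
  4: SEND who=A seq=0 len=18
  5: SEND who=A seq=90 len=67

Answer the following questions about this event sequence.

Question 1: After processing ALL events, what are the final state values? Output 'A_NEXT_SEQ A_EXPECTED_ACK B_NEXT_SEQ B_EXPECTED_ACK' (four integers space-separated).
Answer: 157 340 340 157

Derivation:
After event 0: A_seq=0 A_ack=285 B_seq=285 B_ack=0
After event 1: A_seq=0 A_ack=340 B_seq=340 B_ack=0
After event 2: A_seq=18 A_ack=340 B_seq=340 B_ack=0
After event 3: A_seq=90 A_ack=340 B_seq=340 B_ack=0
After event 4: A_seq=90 A_ack=340 B_seq=340 B_ack=90
After event 5: A_seq=157 A_ack=340 B_seq=340 B_ack=157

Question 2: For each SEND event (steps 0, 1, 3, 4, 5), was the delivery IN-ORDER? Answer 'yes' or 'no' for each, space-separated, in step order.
Step 0: SEND seq=200 -> in-order
Step 1: SEND seq=285 -> in-order
Step 3: SEND seq=18 -> out-of-order
Step 4: SEND seq=0 -> in-order
Step 5: SEND seq=90 -> in-order

Answer: yes yes no yes yes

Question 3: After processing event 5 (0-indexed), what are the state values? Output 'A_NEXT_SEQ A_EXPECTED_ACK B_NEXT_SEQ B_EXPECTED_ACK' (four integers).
After event 0: A_seq=0 A_ack=285 B_seq=285 B_ack=0
After event 1: A_seq=0 A_ack=340 B_seq=340 B_ack=0
After event 2: A_seq=18 A_ack=340 B_seq=340 B_ack=0
After event 3: A_seq=90 A_ack=340 B_seq=340 B_ack=0
After event 4: A_seq=90 A_ack=340 B_seq=340 B_ack=90
After event 5: A_seq=157 A_ack=340 B_seq=340 B_ack=157

157 340 340 157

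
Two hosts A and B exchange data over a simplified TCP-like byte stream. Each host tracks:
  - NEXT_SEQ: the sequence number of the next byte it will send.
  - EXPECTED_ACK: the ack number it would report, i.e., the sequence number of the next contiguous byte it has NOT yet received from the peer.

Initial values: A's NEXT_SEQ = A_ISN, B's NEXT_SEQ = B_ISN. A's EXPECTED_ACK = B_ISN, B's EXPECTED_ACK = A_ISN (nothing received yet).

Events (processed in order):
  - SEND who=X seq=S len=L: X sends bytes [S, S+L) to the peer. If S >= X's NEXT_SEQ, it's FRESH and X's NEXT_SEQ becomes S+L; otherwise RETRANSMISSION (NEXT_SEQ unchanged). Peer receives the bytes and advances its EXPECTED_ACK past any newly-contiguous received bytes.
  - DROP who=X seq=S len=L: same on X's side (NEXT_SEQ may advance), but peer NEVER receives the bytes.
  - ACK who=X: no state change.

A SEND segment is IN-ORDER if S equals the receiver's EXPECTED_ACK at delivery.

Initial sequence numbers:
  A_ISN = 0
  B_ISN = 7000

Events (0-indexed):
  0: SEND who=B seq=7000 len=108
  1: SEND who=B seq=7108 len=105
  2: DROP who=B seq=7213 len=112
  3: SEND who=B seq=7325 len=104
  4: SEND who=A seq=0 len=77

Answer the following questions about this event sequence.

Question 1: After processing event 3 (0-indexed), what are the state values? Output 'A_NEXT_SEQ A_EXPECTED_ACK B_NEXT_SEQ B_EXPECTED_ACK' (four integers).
After event 0: A_seq=0 A_ack=7108 B_seq=7108 B_ack=0
After event 1: A_seq=0 A_ack=7213 B_seq=7213 B_ack=0
After event 2: A_seq=0 A_ack=7213 B_seq=7325 B_ack=0
After event 3: A_seq=0 A_ack=7213 B_seq=7429 B_ack=0

0 7213 7429 0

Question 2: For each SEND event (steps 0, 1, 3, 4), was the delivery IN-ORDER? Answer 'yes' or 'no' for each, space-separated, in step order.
Step 0: SEND seq=7000 -> in-order
Step 1: SEND seq=7108 -> in-order
Step 3: SEND seq=7325 -> out-of-order
Step 4: SEND seq=0 -> in-order

Answer: yes yes no yes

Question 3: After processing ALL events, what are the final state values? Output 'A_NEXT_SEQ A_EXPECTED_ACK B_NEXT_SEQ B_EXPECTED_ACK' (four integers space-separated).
Answer: 77 7213 7429 77

Derivation:
After event 0: A_seq=0 A_ack=7108 B_seq=7108 B_ack=0
After event 1: A_seq=0 A_ack=7213 B_seq=7213 B_ack=0
After event 2: A_seq=0 A_ack=7213 B_seq=7325 B_ack=0
After event 3: A_seq=0 A_ack=7213 B_seq=7429 B_ack=0
After event 4: A_seq=77 A_ack=7213 B_seq=7429 B_ack=77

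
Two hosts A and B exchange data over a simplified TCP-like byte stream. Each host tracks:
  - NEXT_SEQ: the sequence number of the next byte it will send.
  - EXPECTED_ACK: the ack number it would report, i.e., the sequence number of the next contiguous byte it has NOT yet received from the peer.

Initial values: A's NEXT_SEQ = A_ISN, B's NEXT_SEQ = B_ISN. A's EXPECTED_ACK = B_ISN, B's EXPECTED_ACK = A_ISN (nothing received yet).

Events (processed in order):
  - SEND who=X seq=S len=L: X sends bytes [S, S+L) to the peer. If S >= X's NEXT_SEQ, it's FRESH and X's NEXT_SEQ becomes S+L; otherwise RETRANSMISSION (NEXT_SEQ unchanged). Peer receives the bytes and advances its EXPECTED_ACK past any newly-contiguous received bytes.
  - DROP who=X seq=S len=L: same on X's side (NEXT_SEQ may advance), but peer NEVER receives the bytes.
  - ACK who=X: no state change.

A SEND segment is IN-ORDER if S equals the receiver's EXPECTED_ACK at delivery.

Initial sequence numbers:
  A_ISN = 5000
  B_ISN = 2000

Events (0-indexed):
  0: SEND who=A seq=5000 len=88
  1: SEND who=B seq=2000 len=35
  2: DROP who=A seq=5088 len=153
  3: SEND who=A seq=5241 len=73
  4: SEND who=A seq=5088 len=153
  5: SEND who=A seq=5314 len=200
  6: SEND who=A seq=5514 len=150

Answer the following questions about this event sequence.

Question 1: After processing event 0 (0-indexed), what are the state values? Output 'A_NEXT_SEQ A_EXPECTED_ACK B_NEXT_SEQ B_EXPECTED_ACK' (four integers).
After event 0: A_seq=5088 A_ack=2000 B_seq=2000 B_ack=5088

5088 2000 2000 5088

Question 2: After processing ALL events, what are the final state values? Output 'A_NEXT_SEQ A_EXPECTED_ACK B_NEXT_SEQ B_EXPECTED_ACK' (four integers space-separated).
Answer: 5664 2035 2035 5664

Derivation:
After event 0: A_seq=5088 A_ack=2000 B_seq=2000 B_ack=5088
After event 1: A_seq=5088 A_ack=2035 B_seq=2035 B_ack=5088
After event 2: A_seq=5241 A_ack=2035 B_seq=2035 B_ack=5088
After event 3: A_seq=5314 A_ack=2035 B_seq=2035 B_ack=5088
After event 4: A_seq=5314 A_ack=2035 B_seq=2035 B_ack=5314
After event 5: A_seq=5514 A_ack=2035 B_seq=2035 B_ack=5514
After event 6: A_seq=5664 A_ack=2035 B_seq=2035 B_ack=5664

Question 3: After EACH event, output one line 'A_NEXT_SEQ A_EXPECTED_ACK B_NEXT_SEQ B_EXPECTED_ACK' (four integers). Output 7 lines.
5088 2000 2000 5088
5088 2035 2035 5088
5241 2035 2035 5088
5314 2035 2035 5088
5314 2035 2035 5314
5514 2035 2035 5514
5664 2035 2035 5664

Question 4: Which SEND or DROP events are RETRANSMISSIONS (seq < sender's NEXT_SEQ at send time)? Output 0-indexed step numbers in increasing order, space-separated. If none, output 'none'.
Answer: 4

Derivation:
Step 0: SEND seq=5000 -> fresh
Step 1: SEND seq=2000 -> fresh
Step 2: DROP seq=5088 -> fresh
Step 3: SEND seq=5241 -> fresh
Step 4: SEND seq=5088 -> retransmit
Step 5: SEND seq=5314 -> fresh
Step 6: SEND seq=5514 -> fresh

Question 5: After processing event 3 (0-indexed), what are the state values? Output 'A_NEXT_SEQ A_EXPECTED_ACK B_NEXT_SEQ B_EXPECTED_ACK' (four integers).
After event 0: A_seq=5088 A_ack=2000 B_seq=2000 B_ack=5088
After event 1: A_seq=5088 A_ack=2035 B_seq=2035 B_ack=5088
After event 2: A_seq=5241 A_ack=2035 B_seq=2035 B_ack=5088
After event 3: A_seq=5314 A_ack=2035 B_seq=2035 B_ack=5088

5314 2035 2035 5088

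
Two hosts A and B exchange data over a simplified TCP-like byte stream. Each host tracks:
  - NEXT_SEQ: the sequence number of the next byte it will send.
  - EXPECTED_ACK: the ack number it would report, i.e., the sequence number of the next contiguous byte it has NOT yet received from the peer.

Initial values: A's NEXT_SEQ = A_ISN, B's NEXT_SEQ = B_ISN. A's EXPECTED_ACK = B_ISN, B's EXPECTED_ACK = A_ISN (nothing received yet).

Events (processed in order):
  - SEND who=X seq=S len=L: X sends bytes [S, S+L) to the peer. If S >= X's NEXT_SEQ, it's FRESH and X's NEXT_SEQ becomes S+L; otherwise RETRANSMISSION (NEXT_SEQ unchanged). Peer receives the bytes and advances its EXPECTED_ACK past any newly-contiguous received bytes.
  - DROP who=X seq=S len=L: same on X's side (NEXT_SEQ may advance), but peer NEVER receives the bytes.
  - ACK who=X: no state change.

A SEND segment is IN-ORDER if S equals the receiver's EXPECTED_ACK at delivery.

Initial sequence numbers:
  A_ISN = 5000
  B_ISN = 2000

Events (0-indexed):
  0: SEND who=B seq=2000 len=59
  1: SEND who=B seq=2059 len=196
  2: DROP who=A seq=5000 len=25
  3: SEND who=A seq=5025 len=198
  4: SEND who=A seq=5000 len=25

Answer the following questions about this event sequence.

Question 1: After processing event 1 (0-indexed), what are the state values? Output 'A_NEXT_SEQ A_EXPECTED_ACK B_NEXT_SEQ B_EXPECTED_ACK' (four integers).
After event 0: A_seq=5000 A_ack=2059 B_seq=2059 B_ack=5000
After event 1: A_seq=5000 A_ack=2255 B_seq=2255 B_ack=5000

5000 2255 2255 5000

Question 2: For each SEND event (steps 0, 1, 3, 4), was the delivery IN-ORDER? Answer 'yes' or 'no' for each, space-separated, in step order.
Step 0: SEND seq=2000 -> in-order
Step 1: SEND seq=2059 -> in-order
Step 3: SEND seq=5025 -> out-of-order
Step 4: SEND seq=5000 -> in-order

Answer: yes yes no yes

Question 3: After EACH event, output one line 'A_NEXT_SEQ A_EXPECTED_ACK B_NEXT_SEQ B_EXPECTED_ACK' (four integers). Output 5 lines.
5000 2059 2059 5000
5000 2255 2255 5000
5025 2255 2255 5000
5223 2255 2255 5000
5223 2255 2255 5223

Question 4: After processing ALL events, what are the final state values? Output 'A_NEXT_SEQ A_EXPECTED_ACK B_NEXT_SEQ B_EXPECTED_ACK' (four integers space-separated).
Answer: 5223 2255 2255 5223

Derivation:
After event 0: A_seq=5000 A_ack=2059 B_seq=2059 B_ack=5000
After event 1: A_seq=5000 A_ack=2255 B_seq=2255 B_ack=5000
After event 2: A_seq=5025 A_ack=2255 B_seq=2255 B_ack=5000
After event 3: A_seq=5223 A_ack=2255 B_seq=2255 B_ack=5000
After event 4: A_seq=5223 A_ack=2255 B_seq=2255 B_ack=5223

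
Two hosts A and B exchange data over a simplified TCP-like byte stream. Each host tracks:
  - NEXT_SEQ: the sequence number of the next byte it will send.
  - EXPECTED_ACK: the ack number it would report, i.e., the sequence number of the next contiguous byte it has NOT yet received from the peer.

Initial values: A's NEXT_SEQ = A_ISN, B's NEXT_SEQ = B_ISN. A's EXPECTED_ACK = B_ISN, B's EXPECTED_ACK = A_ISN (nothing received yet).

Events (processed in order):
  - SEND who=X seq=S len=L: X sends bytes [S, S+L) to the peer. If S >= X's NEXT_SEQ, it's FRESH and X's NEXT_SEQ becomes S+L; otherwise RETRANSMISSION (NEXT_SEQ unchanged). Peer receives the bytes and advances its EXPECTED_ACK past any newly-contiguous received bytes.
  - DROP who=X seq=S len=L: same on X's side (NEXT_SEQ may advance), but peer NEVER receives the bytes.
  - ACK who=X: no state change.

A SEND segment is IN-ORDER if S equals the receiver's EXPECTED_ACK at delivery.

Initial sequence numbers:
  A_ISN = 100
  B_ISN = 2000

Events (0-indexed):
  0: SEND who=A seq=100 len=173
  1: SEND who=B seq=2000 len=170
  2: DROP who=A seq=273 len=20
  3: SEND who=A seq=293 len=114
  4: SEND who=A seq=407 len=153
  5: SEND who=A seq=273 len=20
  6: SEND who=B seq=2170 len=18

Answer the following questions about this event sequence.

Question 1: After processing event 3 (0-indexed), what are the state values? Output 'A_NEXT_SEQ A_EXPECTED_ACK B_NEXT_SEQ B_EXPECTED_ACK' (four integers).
After event 0: A_seq=273 A_ack=2000 B_seq=2000 B_ack=273
After event 1: A_seq=273 A_ack=2170 B_seq=2170 B_ack=273
After event 2: A_seq=293 A_ack=2170 B_seq=2170 B_ack=273
After event 3: A_seq=407 A_ack=2170 B_seq=2170 B_ack=273

407 2170 2170 273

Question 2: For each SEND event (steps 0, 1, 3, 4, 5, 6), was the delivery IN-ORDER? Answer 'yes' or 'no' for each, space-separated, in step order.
Answer: yes yes no no yes yes

Derivation:
Step 0: SEND seq=100 -> in-order
Step 1: SEND seq=2000 -> in-order
Step 3: SEND seq=293 -> out-of-order
Step 4: SEND seq=407 -> out-of-order
Step 5: SEND seq=273 -> in-order
Step 6: SEND seq=2170 -> in-order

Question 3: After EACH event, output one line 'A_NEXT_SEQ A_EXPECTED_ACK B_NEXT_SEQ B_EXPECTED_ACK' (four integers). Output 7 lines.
273 2000 2000 273
273 2170 2170 273
293 2170 2170 273
407 2170 2170 273
560 2170 2170 273
560 2170 2170 560
560 2188 2188 560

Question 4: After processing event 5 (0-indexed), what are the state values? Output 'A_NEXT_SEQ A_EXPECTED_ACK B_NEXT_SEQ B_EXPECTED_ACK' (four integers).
After event 0: A_seq=273 A_ack=2000 B_seq=2000 B_ack=273
After event 1: A_seq=273 A_ack=2170 B_seq=2170 B_ack=273
After event 2: A_seq=293 A_ack=2170 B_seq=2170 B_ack=273
After event 3: A_seq=407 A_ack=2170 B_seq=2170 B_ack=273
After event 4: A_seq=560 A_ack=2170 B_seq=2170 B_ack=273
After event 5: A_seq=560 A_ack=2170 B_seq=2170 B_ack=560

560 2170 2170 560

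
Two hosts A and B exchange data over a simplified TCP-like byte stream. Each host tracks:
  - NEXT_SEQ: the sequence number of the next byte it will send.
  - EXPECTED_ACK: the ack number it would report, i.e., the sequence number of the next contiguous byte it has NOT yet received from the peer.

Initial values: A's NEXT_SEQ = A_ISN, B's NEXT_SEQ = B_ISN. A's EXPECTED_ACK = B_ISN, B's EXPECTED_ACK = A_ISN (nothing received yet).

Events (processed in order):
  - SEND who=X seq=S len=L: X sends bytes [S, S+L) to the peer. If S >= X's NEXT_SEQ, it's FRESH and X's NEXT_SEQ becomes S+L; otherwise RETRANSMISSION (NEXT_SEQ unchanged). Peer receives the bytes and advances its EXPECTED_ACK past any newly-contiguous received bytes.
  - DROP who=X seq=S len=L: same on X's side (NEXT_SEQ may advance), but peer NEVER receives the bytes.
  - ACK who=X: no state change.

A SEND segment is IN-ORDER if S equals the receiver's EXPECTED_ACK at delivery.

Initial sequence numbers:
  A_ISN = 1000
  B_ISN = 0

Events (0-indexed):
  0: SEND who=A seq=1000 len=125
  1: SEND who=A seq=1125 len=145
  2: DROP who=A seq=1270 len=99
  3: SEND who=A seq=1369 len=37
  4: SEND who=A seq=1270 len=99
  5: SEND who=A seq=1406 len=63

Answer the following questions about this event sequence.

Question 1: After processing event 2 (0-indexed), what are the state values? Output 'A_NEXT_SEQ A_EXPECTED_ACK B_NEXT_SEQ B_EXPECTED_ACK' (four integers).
After event 0: A_seq=1125 A_ack=0 B_seq=0 B_ack=1125
After event 1: A_seq=1270 A_ack=0 B_seq=0 B_ack=1270
After event 2: A_seq=1369 A_ack=0 B_seq=0 B_ack=1270

1369 0 0 1270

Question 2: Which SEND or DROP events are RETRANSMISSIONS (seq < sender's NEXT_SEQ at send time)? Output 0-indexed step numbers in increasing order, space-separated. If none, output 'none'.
Step 0: SEND seq=1000 -> fresh
Step 1: SEND seq=1125 -> fresh
Step 2: DROP seq=1270 -> fresh
Step 3: SEND seq=1369 -> fresh
Step 4: SEND seq=1270 -> retransmit
Step 5: SEND seq=1406 -> fresh

Answer: 4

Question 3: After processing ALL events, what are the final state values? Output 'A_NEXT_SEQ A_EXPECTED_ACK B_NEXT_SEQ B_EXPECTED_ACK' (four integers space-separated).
Answer: 1469 0 0 1469

Derivation:
After event 0: A_seq=1125 A_ack=0 B_seq=0 B_ack=1125
After event 1: A_seq=1270 A_ack=0 B_seq=0 B_ack=1270
After event 2: A_seq=1369 A_ack=0 B_seq=0 B_ack=1270
After event 3: A_seq=1406 A_ack=0 B_seq=0 B_ack=1270
After event 4: A_seq=1406 A_ack=0 B_seq=0 B_ack=1406
After event 5: A_seq=1469 A_ack=0 B_seq=0 B_ack=1469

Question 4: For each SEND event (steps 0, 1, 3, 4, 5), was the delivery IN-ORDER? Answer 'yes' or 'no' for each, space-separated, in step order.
Answer: yes yes no yes yes

Derivation:
Step 0: SEND seq=1000 -> in-order
Step 1: SEND seq=1125 -> in-order
Step 3: SEND seq=1369 -> out-of-order
Step 4: SEND seq=1270 -> in-order
Step 5: SEND seq=1406 -> in-order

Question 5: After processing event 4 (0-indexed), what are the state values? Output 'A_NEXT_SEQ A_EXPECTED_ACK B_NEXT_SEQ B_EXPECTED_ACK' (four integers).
After event 0: A_seq=1125 A_ack=0 B_seq=0 B_ack=1125
After event 1: A_seq=1270 A_ack=0 B_seq=0 B_ack=1270
After event 2: A_seq=1369 A_ack=0 B_seq=0 B_ack=1270
After event 3: A_seq=1406 A_ack=0 B_seq=0 B_ack=1270
After event 4: A_seq=1406 A_ack=0 B_seq=0 B_ack=1406

1406 0 0 1406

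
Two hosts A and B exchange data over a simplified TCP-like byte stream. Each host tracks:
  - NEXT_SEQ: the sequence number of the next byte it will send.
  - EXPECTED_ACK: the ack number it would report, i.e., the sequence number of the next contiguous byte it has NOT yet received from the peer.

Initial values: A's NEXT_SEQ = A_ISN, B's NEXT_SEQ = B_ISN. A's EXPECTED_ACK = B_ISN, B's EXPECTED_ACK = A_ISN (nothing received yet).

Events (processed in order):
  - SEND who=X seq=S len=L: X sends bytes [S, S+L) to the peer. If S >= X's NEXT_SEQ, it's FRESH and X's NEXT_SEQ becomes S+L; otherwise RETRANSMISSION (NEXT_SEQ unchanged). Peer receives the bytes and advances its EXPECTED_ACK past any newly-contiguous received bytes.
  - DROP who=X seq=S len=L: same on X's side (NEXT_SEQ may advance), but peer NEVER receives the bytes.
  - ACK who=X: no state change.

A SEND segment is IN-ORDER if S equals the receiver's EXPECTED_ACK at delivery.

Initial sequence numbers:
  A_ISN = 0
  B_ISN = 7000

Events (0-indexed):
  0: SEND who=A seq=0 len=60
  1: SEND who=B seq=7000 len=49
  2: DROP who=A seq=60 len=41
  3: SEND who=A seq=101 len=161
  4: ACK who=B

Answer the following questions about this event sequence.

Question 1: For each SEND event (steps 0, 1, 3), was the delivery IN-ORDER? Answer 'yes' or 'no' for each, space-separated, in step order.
Step 0: SEND seq=0 -> in-order
Step 1: SEND seq=7000 -> in-order
Step 3: SEND seq=101 -> out-of-order

Answer: yes yes no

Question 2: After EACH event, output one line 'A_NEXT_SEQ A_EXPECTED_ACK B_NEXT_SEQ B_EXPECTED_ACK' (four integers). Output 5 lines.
60 7000 7000 60
60 7049 7049 60
101 7049 7049 60
262 7049 7049 60
262 7049 7049 60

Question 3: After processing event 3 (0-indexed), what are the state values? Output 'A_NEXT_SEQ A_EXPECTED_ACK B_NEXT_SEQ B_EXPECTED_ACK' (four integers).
After event 0: A_seq=60 A_ack=7000 B_seq=7000 B_ack=60
After event 1: A_seq=60 A_ack=7049 B_seq=7049 B_ack=60
After event 2: A_seq=101 A_ack=7049 B_seq=7049 B_ack=60
After event 3: A_seq=262 A_ack=7049 B_seq=7049 B_ack=60

262 7049 7049 60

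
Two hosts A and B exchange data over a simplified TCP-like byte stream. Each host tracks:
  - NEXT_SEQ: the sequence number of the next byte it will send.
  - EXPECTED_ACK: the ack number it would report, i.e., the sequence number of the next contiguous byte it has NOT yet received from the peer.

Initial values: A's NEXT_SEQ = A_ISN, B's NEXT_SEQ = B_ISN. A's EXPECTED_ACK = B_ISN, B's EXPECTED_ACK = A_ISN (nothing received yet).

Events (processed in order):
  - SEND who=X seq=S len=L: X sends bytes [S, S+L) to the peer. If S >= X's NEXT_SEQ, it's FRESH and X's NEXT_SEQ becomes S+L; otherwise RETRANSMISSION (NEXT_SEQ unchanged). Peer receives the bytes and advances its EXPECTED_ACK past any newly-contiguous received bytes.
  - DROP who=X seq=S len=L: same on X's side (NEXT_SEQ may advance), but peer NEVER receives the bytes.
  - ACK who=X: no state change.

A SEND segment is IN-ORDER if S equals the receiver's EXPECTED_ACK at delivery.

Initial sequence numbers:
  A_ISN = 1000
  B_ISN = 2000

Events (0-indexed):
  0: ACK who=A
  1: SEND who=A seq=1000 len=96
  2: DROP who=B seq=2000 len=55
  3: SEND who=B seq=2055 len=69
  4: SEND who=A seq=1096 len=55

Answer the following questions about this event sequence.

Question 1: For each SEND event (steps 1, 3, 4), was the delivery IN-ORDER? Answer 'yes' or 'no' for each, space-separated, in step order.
Step 1: SEND seq=1000 -> in-order
Step 3: SEND seq=2055 -> out-of-order
Step 4: SEND seq=1096 -> in-order

Answer: yes no yes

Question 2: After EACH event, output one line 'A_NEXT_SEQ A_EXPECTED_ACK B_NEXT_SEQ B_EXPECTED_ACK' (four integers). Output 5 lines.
1000 2000 2000 1000
1096 2000 2000 1096
1096 2000 2055 1096
1096 2000 2124 1096
1151 2000 2124 1151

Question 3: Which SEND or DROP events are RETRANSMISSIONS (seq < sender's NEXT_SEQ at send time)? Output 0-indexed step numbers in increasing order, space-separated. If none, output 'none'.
Step 1: SEND seq=1000 -> fresh
Step 2: DROP seq=2000 -> fresh
Step 3: SEND seq=2055 -> fresh
Step 4: SEND seq=1096 -> fresh

Answer: none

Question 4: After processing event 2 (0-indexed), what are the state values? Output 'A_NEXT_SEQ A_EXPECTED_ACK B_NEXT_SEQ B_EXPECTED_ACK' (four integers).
After event 0: A_seq=1000 A_ack=2000 B_seq=2000 B_ack=1000
After event 1: A_seq=1096 A_ack=2000 B_seq=2000 B_ack=1096
After event 2: A_seq=1096 A_ack=2000 B_seq=2055 B_ack=1096

1096 2000 2055 1096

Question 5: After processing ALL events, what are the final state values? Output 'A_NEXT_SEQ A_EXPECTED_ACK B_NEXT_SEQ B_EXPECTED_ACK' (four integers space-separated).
After event 0: A_seq=1000 A_ack=2000 B_seq=2000 B_ack=1000
After event 1: A_seq=1096 A_ack=2000 B_seq=2000 B_ack=1096
After event 2: A_seq=1096 A_ack=2000 B_seq=2055 B_ack=1096
After event 3: A_seq=1096 A_ack=2000 B_seq=2124 B_ack=1096
After event 4: A_seq=1151 A_ack=2000 B_seq=2124 B_ack=1151

Answer: 1151 2000 2124 1151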